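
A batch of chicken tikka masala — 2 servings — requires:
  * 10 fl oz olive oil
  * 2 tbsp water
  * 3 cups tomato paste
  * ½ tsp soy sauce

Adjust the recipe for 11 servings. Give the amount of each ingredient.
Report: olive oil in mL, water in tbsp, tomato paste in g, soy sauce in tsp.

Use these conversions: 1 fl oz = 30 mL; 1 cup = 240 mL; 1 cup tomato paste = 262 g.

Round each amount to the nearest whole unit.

olive oil: 1650 mL; water: 11 tbsp; tomato paste: 4323 g; soy sauce: 3 tsp

Scaling factor: 11/2 = 5.5.
olive oil: 10 fl oz × 11/2 × 30 mL/fl oz = 1650 mL
water: 2 tbsp × 11/2 = 11 tbsp
tomato paste: 3 cup × 11/2 × 262 g/cup = 4323 g
soy sauce: 0.5 tsp × 11/2 ≈ 3 tsp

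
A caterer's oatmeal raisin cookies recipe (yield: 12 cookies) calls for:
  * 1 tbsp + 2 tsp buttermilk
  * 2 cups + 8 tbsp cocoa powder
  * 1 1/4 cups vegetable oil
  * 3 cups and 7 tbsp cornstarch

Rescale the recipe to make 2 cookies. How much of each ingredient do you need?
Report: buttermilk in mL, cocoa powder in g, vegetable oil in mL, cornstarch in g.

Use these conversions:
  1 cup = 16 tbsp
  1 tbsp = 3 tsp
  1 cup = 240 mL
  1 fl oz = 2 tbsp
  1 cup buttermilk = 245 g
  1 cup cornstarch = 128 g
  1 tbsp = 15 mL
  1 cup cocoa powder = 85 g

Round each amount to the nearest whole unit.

Scaling factor: 2/12 = 1/6.
buttermilk: (1 tbsp + 2 tsp = 5/3 tbsp) × 1/6 × 15 mL/tbsp ≈ 4 mL
cocoa powder: (2 cup + 8 tbsp = 2.5 cup) × 1/6 × 85 g/cup ≈ 35 g
vegetable oil: 1.25 cup × 1/6 × 240 mL/cup = 50 mL
cornstarch: (3 cup + 7 tbsp = 3.4375 cup) × 1/6 × 128 g/cup ≈ 73 g

buttermilk: 4 mL; cocoa powder: 35 g; vegetable oil: 50 mL; cornstarch: 73 g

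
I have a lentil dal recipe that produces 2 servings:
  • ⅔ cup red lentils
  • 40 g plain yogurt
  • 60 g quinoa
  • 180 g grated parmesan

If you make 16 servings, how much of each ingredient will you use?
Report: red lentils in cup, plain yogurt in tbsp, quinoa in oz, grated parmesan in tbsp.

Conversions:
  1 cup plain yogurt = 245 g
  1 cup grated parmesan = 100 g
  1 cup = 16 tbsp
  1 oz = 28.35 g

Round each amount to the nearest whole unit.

Scaling factor: 16/2 = 8.
red lentils: 2/3 cup × 8 ≈ 5 cup
plain yogurt: 40 g × 8 ÷ 245 g/cup × 16 tbsp/cup ≈ 21 tbsp
quinoa: 60 g × 8 ÷ 28.35 g/oz ≈ 17 oz
grated parmesan: 180 g × 8 ÷ 100 g/cup × 16 tbsp/cup ≈ 230 tbsp

red lentils: 5 cup; plain yogurt: 21 tbsp; quinoa: 17 oz; grated parmesan: 230 tbsp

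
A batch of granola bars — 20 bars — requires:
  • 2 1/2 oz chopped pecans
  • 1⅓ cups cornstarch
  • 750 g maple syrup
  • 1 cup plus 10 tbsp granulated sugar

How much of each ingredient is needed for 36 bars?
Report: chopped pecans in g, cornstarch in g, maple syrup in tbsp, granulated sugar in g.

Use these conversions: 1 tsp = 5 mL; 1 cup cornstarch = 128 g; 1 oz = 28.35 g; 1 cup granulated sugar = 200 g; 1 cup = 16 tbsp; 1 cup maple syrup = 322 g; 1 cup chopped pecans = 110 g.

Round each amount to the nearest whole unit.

chopped pecans: 128 g; cornstarch: 307 g; maple syrup: 67 tbsp; granulated sugar: 585 g

Scaling factor: 36/20 = 9/5 = 1.8.
chopped pecans: 2.5 oz × 9/5 × 28.35 g/oz ≈ 128 g
cornstarch: 4/3 cup × 9/5 × 128 g/cup ≈ 307 g
maple syrup: 750 g × 9/5 ÷ 322 g/cup × 16 tbsp/cup ≈ 67 tbsp
granulated sugar: (1 cup + 10 tbsp = 1.625 cup) × 9/5 × 200 g/cup = 585 g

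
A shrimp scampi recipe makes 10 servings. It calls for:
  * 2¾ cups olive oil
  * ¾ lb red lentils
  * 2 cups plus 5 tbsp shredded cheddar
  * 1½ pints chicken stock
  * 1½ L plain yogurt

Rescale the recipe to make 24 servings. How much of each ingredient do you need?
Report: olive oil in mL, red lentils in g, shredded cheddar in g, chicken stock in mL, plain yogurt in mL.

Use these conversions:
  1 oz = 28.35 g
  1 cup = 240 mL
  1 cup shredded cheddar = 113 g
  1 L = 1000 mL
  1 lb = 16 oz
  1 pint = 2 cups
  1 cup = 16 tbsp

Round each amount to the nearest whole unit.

olive oil: 1584 mL; red lentils: 816 g; shredded cheddar: 627 g; chicken stock: 1728 mL; plain yogurt: 3600 mL

Scaling factor: 24/10 = 12/5 = 2.4.
olive oil: 2.75 cup × 12/5 × 240 mL/cup = 1584 mL
red lentils: 0.75 lb × 12/5 × 16 oz/lb × 28.35 g/oz ≈ 816 g
shredded cheddar: (2 cup + 5 tbsp = 2.3125 cup) × 12/5 × 113 g/cup ≈ 627 g
chicken stock: 1.5 pint × 12/5 × 2 cup/pint × 240 mL/cup = 1728 mL
plain yogurt: 1.5 L × 12/5 × 1000 mL/L = 3600 mL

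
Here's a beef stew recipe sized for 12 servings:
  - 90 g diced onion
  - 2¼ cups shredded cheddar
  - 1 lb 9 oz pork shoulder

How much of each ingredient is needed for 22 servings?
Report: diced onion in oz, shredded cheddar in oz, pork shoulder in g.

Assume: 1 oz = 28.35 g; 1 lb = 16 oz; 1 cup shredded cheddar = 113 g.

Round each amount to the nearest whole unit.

diced onion: 6 oz; shredded cheddar: 16 oz; pork shoulder: 1299 g

Scaling factor: 22/12 = 11/6.
diced onion: 90 g × 11/6 ÷ 28.35 g/oz ≈ 6 oz
shredded cheddar: 2.25 cup × 11/6 × 113 g/cup ÷ 28.35 g/oz ≈ 16 oz
pork shoulder: (1 lb + 9 oz = 1.5625 lb) × 11/6 × 16 oz/lb × 28.35 g/oz ≈ 1299 g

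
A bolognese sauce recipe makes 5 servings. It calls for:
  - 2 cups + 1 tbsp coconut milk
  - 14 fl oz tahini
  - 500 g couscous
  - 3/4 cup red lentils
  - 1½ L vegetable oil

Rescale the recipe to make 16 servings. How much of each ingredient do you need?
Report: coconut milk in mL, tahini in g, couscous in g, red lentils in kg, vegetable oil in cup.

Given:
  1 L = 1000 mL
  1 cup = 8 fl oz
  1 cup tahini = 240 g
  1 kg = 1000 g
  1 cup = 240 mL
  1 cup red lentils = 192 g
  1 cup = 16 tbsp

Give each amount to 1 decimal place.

Scaling factor: 16/5 = 3.2.
coconut milk: (2 cup + 1 tbsp = 2.0625 cup) × 16/5 × 240 mL/cup = 1584.0 mL
tahini: 14 fl oz × 16/5 ÷ 8 fl oz/cup × 240 g/cup = 1344.0 g
couscous: 500 g × 16/5 = 1600.0 g
red lentils: 0.75 cup × 16/5 × 192 g/cup ÷ 1000 g/kg ≈ 0.5 kg
vegetable oil: 1.5 L × 16/5 × 1000 mL/L ÷ 240 mL/cup = 20.0 cup

coconut milk: 1584.0 mL; tahini: 1344.0 g; couscous: 1600.0 g; red lentils: 0.5 kg; vegetable oil: 20.0 cup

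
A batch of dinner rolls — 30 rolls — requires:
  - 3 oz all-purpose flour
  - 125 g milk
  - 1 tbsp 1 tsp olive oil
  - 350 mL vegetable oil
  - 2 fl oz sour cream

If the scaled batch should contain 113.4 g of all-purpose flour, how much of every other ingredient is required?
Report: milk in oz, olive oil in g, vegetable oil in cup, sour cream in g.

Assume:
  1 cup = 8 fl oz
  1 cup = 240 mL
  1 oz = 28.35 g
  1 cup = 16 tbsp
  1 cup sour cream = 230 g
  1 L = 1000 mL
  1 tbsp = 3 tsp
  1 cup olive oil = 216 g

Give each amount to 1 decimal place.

milk: 5.9 oz; olive oil: 24.0 g; vegetable oil: 1.9 cup; sour cream: 76.7 g

The original recipe has 85.05 g of all-purpose flour, so the scaling factor is 113.4 ÷ 85.05 = 4/3.
milk: 125 g × 4/3 ÷ 28.35 g/oz ≈ 5.9 oz
olive oil: (1 tbsp + 1 tsp = 4/3 tbsp) × 4/3 ÷ 16 tbsp/cup × 216 g/cup = 24.0 g
vegetable oil: 350 mL × 4/3 ÷ 240 mL/cup ≈ 1.9 cup
sour cream: 2 fl oz × 4/3 ÷ 8 fl oz/cup × 230 g/cup ≈ 76.7 g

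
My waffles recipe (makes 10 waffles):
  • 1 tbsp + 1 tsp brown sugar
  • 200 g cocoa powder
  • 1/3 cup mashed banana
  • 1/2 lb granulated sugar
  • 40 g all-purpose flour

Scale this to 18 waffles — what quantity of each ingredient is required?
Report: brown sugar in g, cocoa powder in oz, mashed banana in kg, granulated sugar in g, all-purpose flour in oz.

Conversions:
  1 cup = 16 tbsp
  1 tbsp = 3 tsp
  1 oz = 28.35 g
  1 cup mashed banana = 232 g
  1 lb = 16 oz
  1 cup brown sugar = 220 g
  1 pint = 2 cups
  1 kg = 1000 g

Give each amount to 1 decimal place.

brown sugar: 33.0 g; cocoa powder: 12.7 oz; mashed banana: 0.1 kg; granulated sugar: 408.2 g; all-purpose flour: 2.5 oz

Scaling factor: 18/10 = 9/5 = 1.8.
brown sugar: (1 tbsp + 1 tsp = 4/3 tbsp) × 9/5 ÷ 16 tbsp/cup × 220 g/cup = 33.0 g
cocoa powder: 200 g × 9/5 ÷ 28.35 g/oz ≈ 12.7 oz
mashed banana: 1/3 cup × 9/5 × 232 g/cup ÷ 1000 g/kg ≈ 0.1 kg
granulated sugar: 0.5 lb × 9/5 × 16 oz/lb × 28.35 g/oz ≈ 408.2 g
all-purpose flour: 40 g × 9/5 ÷ 28.35 g/oz ≈ 2.5 oz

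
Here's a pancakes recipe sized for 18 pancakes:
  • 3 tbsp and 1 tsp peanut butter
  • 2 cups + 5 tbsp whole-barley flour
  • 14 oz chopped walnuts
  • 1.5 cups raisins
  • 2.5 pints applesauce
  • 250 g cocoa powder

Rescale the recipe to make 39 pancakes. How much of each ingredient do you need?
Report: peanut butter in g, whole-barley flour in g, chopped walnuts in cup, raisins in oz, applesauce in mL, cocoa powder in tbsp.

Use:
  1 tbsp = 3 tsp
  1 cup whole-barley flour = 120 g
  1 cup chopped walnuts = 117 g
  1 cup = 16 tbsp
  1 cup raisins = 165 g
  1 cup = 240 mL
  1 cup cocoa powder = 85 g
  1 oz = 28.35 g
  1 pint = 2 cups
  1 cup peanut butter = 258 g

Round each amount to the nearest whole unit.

peanut butter: 116 g; whole-barley flour: 601 g; chopped walnuts: 7 cup; raisins: 19 oz; applesauce: 2600 mL; cocoa powder: 102 tbsp

Scaling factor: 39/18 = 13/6.
peanut butter: (3 tbsp + 1 tsp = 10/3 tbsp) × 13/6 ÷ 16 tbsp/cup × 258 g/cup ≈ 116 g
whole-barley flour: (2 cup + 5 tbsp = 2.3125 cup) × 13/6 × 120 g/cup ≈ 601 g
chopped walnuts: 14 oz × 13/6 × 28.35 g/oz ÷ 117 g/cup ≈ 7 cup
raisins: 1.5 cup × 13/6 × 165 g/cup ÷ 28.35 g/oz ≈ 19 oz
applesauce: 2.5 pint × 13/6 × 2 cup/pint × 240 mL/cup = 2600 mL
cocoa powder: 250 g × 13/6 ÷ 85 g/cup × 16 tbsp/cup ≈ 102 tbsp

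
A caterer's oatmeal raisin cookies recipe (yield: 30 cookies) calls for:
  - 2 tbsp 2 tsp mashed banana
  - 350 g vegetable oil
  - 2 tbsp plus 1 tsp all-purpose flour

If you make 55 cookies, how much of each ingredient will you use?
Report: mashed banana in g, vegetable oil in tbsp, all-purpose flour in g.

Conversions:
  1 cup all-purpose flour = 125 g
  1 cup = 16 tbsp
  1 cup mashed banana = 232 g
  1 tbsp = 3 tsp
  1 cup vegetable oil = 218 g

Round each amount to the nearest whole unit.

Scaling factor: 55/30 = 11/6.
mashed banana: (2 tbsp + 2 tsp = 8/3 tbsp) × 11/6 ÷ 16 tbsp/cup × 232 g/cup ≈ 71 g
vegetable oil: 350 g × 11/6 ÷ 218 g/cup × 16 tbsp/cup ≈ 47 tbsp
all-purpose flour: (2 tbsp + 1 tsp = 7/3 tbsp) × 11/6 ÷ 16 tbsp/cup × 125 g/cup ≈ 33 g

mashed banana: 71 g; vegetable oil: 47 tbsp; all-purpose flour: 33 g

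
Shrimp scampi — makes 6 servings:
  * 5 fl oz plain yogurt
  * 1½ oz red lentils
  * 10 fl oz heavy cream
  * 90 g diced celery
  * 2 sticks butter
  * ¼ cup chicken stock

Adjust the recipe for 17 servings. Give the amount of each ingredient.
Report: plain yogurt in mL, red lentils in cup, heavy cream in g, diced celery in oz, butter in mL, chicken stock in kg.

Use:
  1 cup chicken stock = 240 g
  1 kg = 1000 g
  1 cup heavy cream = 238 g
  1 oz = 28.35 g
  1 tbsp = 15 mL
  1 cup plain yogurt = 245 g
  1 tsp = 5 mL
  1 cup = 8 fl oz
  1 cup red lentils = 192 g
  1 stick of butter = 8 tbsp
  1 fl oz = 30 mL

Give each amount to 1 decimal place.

plain yogurt: 425.0 mL; red lentils: 0.6 cup; heavy cream: 842.9 g; diced celery: 9.0 oz; butter: 680.0 mL; chicken stock: 0.2 kg

Scaling factor: 17/6.
plain yogurt: 5 fl oz × 17/6 × 30 mL/fl oz = 425.0 mL
red lentils: 1.5 oz × 17/6 × 28.35 g/oz ÷ 192 g/cup ≈ 0.6 cup
heavy cream: 10 fl oz × 17/6 ÷ 8 fl oz/cup × 238 g/cup ≈ 842.9 g
diced celery: 90 g × 17/6 ÷ 28.35 g/oz ≈ 9.0 oz
butter: 2 stick × 17/6 × 8 tbsp/stick × 15 mL/tbsp = 680.0 mL
chicken stock: 0.25 cup × 17/6 × 240 g/cup ÷ 1000 g/kg ≈ 0.2 kg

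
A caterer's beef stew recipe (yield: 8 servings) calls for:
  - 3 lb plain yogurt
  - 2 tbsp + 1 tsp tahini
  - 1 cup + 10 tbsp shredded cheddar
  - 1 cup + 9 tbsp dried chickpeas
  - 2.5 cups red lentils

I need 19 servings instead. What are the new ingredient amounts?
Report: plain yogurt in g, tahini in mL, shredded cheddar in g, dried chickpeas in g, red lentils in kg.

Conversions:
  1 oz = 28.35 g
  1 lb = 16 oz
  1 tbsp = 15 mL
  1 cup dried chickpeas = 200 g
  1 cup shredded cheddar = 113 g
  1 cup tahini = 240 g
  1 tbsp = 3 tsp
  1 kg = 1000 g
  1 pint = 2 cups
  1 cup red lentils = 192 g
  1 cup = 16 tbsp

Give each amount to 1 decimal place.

plain yogurt: 3231.9 g; tahini: 83.1 mL; shredded cheddar: 436.1 g; dried chickpeas: 742.2 g; red lentils: 1.1 kg

Scaling factor: 19/8 = 2.375.
plain yogurt: 3 lb × 19/8 × 16 oz/lb × 28.35 g/oz = 3231.9 g
tahini: (2 tbsp + 1 tsp = 7/3 tbsp) × 19/8 × 15 mL/tbsp ≈ 83.1 mL
shredded cheddar: (1 cup + 10 tbsp = 1.625 cup) × 19/8 × 113 g/cup ≈ 436.1 g
dried chickpeas: (1 cup + 9 tbsp = 1.5625 cup) × 19/8 × 200 g/cup ≈ 742.2 g
red lentils: 2.5 cup × 19/8 × 192 g/cup ÷ 1000 g/kg ≈ 1.1 kg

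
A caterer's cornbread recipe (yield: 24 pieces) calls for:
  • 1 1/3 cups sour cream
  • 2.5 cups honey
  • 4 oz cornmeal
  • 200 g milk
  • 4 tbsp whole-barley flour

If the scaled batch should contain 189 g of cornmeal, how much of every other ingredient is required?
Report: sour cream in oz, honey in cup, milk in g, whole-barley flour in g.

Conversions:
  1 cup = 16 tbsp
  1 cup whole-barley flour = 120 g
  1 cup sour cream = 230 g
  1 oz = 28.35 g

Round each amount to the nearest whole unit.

sour cream: 18 oz; honey: 4 cup; milk: 333 g; whole-barley flour: 50 g

The original recipe has 113.4 g of cornmeal, so the scaling factor is 189 ÷ 113.4 = 5/3.
sour cream: 4/3 cup × 5/3 × 230 g/cup ÷ 28.35 g/oz ≈ 18 oz
honey: 2.5 cup × 5/3 ≈ 4 cup
milk: 200 g × 5/3 ≈ 333 g
whole-barley flour: 4 tbsp × 5/3 ÷ 16 tbsp/cup × 120 g/cup = 50 g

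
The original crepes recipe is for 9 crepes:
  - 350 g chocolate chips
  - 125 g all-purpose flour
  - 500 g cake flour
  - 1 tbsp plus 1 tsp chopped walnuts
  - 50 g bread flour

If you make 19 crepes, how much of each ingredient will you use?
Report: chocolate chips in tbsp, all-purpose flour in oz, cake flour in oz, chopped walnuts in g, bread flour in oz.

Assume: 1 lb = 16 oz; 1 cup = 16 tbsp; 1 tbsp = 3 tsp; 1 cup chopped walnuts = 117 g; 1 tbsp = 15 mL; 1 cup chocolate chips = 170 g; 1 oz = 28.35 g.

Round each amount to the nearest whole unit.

chocolate chips: 70 tbsp; all-purpose flour: 9 oz; cake flour: 37 oz; chopped walnuts: 21 g; bread flour: 4 oz

Scaling factor: 19/9.
chocolate chips: 350 g × 19/9 ÷ 170 g/cup × 16 tbsp/cup ≈ 70 tbsp
all-purpose flour: 125 g × 19/9 ÷ 28.35 g/oz ≈ 9 oz
cake flour: 500 g × 19/9 ÷ 28.35 g/oz ≈ 37 oz
chopped walnuts: (1 tbsp + 1 tsp = 4/3 tbsp) × 19/9 ÷ 16 tbsp/cup × 117 g/cup ≈ 21 g
bread flour: 50 g × 19/9 ÷ 28.35 g/oz ≈ 4 oz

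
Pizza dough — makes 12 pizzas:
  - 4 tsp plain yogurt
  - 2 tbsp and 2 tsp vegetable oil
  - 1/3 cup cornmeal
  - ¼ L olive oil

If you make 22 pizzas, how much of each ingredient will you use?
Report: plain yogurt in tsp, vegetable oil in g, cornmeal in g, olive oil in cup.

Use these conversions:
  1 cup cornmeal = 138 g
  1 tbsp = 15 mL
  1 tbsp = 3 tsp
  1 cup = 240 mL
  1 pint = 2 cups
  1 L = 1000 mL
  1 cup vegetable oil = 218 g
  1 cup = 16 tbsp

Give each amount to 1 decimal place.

plain yogurt: 7.3 tsp; vegetable oil: 66.6 g; cornmeal: 84.3 g; olive oil: 1.9 cup

Scaling factor: 22/12 = 11/6.
plain yogurt: 4 tsp × 11/6 ≈ 7.3 tsp
vegetable oil: (2 tbsp + 2 tsp = 8/3 tbsp) × 11/6 ÷ 16 tbsp/cup × 218 g/cup ≈ 66.6 g
cornmeal: 1/3 cup × 11/6 × 138 g/cup ≈ 84.3 g
olive oil: 0.25 L × 11/6 × 1000 mL/L ÷ 240 mL/cup ≈ 1.9 cup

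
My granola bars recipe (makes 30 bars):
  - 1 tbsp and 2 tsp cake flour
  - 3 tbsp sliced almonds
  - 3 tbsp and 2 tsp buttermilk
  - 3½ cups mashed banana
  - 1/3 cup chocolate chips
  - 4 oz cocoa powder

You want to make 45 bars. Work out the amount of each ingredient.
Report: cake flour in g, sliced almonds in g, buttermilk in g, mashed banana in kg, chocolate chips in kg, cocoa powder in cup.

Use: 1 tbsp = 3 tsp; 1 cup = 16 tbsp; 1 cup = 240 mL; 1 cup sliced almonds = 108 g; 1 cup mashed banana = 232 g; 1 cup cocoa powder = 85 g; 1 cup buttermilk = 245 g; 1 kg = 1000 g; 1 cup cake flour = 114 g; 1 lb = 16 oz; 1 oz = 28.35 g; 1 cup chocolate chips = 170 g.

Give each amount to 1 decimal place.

cake flour: 17.8 g; sliced almonds: 30.4 g; buttermilk: 84.2 g; mashed banana: 1.2 kg; chocolate chips: 0.1 kg; cocoa powder: 2.0 cup

Scaling factor: 45/30 = 3/2 = 1.5.
cake flour: (1 tbsp + 2 tsp = 5/3 tbsp) × 3/2 ÷ 16 tbsp/cup × 114 g/cup ≈ 17.8 g
sliced almonds: 3 tbsp × 3/2 ÷ 16 tbsp/cup × 108 g/cup ≈ 30.4 g
buttermilk: (3 tbsp + 2 tsp = 11/3 tbsp) × 3/2 ÷ 16 tbsp/cup × 245 g/cup ≈ 84.2 g
mashed banana: 3.5 cup × 3/2 × 232 g/cup ÷ 1000 g/kg ≈ 1.2 kg
chocolate chips: 1/3 cup × 3/2 × 170 g/cup ÷ 1000 g/kg ≈ 0.1 kg
cocoa powder: 4 oz × 3/2 × 28.35 g/oz ÷ 85 g/cup ≈ 2.0 cup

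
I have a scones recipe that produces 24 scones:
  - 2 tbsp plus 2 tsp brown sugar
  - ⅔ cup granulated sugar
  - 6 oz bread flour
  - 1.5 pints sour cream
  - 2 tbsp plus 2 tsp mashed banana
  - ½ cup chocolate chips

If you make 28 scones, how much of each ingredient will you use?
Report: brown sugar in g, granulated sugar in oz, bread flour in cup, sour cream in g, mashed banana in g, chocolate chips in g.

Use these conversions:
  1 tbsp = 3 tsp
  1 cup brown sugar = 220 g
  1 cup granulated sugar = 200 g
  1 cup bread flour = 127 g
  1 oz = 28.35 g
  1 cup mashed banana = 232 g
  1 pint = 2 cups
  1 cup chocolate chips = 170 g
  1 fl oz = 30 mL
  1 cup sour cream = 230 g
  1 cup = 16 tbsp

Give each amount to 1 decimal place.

Scaling factor: 28/24 = 7/6.
brown sugar: (2 tbsp + 2 tsp = 8/3 tbsp) × 7/6 ÷ 16 tbsp/cup × 220 g/cup ≈ 42.8 g
granulated sugar: 2/3 cup × 7/6 × 200 g/cup ÷ 28.35 g/oz ≈ 5.5 oz
bread flour: 6 oz × 7/6 × 28.35 g/oz ÷ 127 g/cup ≈ 1.6 cup
sour cream: 1.5 pint × 7/6 × 2 cup/pint × 230 g/cup = 805.0 g
mashed banana: (2 tbsp + 2 tsp = 8/3 tbsp) × 7/6 ÷ 16 tbsp/cup × 232 g/cup ≈ 45.1 g
chocolate chips: 0.5 cup × 7/6 × 170 g/cup ≈ 99.2 g

brown sugar: 42.8 g; granulated sugar: 5.5 oz; bread flour: 1.6 cup; sour cream: 805.0 g; mashed banana: 45.1 g; chocolate chips: 99.2 g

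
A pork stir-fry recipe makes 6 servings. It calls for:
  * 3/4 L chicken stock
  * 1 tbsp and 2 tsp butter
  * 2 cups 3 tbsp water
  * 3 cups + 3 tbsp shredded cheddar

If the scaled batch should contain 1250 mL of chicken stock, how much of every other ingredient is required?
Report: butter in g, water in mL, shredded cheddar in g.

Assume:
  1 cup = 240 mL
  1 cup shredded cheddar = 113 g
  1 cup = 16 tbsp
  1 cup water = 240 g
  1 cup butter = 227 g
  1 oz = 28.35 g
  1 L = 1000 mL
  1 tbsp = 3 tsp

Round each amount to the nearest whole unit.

butter: 39 g; water: 875 mL; shredded cheddar: 600 g

The original recipe has 750 mL of chicken stock, so the scaling factor is 1250 ÷ 750 = 5/3.
butter: (1 tbsp + 2 tsp = 5/3 tbsp) × 5/3 ÷ 16 tbsp/cup × 227 g/cup ≈ 39 g
water: (2 cup + 3 tbsp = 2.1875 cup) × 5/3 × 240 mL/cup = 875 mL
shredded cheddar: (3 cup + 3 tbsp = 3.1875 cup) × 5/3 × 113 g/cup ≈ 600 g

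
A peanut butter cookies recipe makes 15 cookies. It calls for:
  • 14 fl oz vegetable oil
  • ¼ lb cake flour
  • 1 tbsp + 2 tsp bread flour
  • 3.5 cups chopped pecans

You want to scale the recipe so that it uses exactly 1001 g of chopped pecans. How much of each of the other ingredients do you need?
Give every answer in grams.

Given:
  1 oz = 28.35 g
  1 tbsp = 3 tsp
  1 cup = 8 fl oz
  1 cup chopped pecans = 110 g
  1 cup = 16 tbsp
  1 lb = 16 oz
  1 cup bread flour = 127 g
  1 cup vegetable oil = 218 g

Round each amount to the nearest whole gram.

The original recipe has 385 g of chopped pecans, so the scaling factor is 1001 ÷ 385 = 13/5 = 2.6.
vegetable oil: 14 fl oz × 13/5 ÷ 8 fl oz/cup × 218 g/cup ≈ 992 g
cake flour: 0.25 lb × 13/5 × 16 oz/lb × 28.35 g/oz ≈ 295 g
bread flour: (1 tbsp + 2 tsp = 5/3 tbsp) × 13/5 ÷ 16 tbsp/cup × 127 g/cup ≈ 34 g

vegetable oil: 992 g; cake flour: 295 g; bread flour: 34 g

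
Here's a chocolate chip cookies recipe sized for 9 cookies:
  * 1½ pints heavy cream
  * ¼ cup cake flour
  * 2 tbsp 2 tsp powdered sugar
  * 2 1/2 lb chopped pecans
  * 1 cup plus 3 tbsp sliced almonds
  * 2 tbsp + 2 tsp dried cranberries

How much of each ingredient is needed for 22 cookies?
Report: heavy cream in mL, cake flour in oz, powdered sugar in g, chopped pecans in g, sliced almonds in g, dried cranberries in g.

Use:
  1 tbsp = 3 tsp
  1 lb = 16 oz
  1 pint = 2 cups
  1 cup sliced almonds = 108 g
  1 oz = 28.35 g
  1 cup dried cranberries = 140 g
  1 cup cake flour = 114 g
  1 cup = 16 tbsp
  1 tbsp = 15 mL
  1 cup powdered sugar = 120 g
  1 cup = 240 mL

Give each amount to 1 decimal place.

heavy cream: 1760.0 mL; cake flour: 2.5 oz; powdered sugar: 48.9 g; chopped pecans: 2772.0 g; sliced almonds: 313.5 g; dried cranberries: 57.0 g

Scaling factor: 22/9.
heavy cream: 1.5 pint × 22/9 × 2 cup/pint × 240 mL/cup = 1760.0 mL
cake flour: 0.25 cup × 22/9 × 114 g/cup ÷ 28.35 g/oz ≈ 2.5 oz
powdered sugar: (2 tbsp + 2 tsp = 8/3 tbsp) × 22/9 ÷ 16 tbsp/cup × 120 g/cup ≈ 48.9 g
chopped pecans: 2.5 lb × 22/9 × 16 oz/lb × 28.35 g/oz = 2772.0 g
sliced almonds: (1 cup + 3 tbsp = 1.1875 cup) × 22/9 × 108 g/cup = 313.5 g
dried cranberries: (2 tbsp + 2 tsp = 8/3 tbsp) × 22/9 ÷ 16 tbsp/cup × 140 g/cup ≈ 57.0 g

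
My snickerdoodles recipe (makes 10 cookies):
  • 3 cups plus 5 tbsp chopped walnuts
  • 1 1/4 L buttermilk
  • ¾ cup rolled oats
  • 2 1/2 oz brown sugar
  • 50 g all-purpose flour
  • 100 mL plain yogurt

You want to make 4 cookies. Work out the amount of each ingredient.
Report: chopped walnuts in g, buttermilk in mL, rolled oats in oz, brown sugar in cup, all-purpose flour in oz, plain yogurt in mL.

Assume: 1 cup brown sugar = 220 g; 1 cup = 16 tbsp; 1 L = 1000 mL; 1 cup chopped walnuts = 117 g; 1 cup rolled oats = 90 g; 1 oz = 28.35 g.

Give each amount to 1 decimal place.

chopped walnuts: 155.0 g; buttermilk: 500.0 mL; rolled oats: 1.0 oz; brown sugar: 0.1 cup; all-purpose flour: 0.7 oz; plain yogurt: 40.0 mL

Scaling factor: 4/10 = 2/5 = 0.4.
chopped walnuts: (3 cup + 5 tbsp = 3.3125 cup) × 2/5 × 117 g/cup ≈ 155.0 g
buttermilk: 1.25 L × 2/5 × 1000 mL/L = 500.0 mL
rolled oats: 0.75 cup × 2/5 × 90 g/cup ÷ 28.35 g/oz ≈ 1.0 oz
brown sugar: 2.5 oz × 2/5 × 28.35 g/oz ÷ 220 g/cup ≈ 0.1 cup
all-purpose flour: 50 g × 2/5 ÷ 28.35 g/oz ≈ 0.7 oz
plain yogurt: 100 mL × 2/5 = 40.0 mL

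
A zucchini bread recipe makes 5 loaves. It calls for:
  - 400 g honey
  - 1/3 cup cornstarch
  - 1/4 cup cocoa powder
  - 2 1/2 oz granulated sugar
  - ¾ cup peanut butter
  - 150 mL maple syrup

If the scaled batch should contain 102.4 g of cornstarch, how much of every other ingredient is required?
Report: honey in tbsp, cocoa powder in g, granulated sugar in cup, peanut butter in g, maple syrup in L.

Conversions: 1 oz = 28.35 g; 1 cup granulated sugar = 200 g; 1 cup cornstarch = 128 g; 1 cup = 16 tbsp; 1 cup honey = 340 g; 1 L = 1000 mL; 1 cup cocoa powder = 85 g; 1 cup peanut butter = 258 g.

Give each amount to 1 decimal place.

honey: 45.2 tbsp; cocoa powder: 51.0 g; granulated sugar: 0.9 cup; peanut butter: 464.4 g; maple syrup: 0.4 L

The original recipe has 128/3 g of cornstarch, so the scaling factor is 102.4 ÷ 128/3 = 12/5 = 2.4.
honey: 400 g × 12/5 ÷ 340 g/cup × 16 tbsp/cup ≈ 45.2 tbsp
cocoa powder: 0.25 cup × 12/5 × 85 g/cup = 51.0 g
granulated sugar: 2.5 oz × 12/5 × 28.35 g/oz ÷ 200 g/cup ≈ 0.9 cup
peanut butter: 0.75 cup × 12/5 × 258 g/cup = 464.4 g
maple syrup: 150 mL × 12/5 ÷ 1000 mL/L ≈ 0.4 L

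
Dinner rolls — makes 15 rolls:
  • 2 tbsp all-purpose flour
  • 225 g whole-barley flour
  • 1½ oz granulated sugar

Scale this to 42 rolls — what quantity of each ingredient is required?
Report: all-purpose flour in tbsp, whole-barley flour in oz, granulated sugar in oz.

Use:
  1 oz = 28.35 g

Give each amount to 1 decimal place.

all-purpose flour: 5.6 tbsp; whole-barley flour: 22.2 oz; granulated sugar: 4.2 oz

Scaling factor: 42/15 = 14/5 = 2.8.
all-purpose flour: 2 tbsp × 14/5 = 5.6 tbsp
whole-barley flour: 225 g × 14/5 ÷ 28.35 g/oz ≈ 22.2 oz
granulated sugar: 1.5 oz × 14/5 = 4.2 oz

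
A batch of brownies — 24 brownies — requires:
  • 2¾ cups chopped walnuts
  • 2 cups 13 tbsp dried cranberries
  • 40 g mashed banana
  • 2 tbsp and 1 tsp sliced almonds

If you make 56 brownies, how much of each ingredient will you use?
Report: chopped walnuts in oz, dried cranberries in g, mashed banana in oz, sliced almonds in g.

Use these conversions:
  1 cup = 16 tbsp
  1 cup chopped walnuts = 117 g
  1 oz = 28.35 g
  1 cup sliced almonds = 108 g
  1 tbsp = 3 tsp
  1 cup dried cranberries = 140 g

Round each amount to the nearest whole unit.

chopped walnuts: 26 oz; dried cranberries: 919 g; mashed banana: 3 oz; sliced almonds: 37 g

Scaling factor: 56/24 = 7/3.
chopped walnuts: 2.75 cup × 7/3 × 117 g/cup ÷ 28.35 g/oz ≈ 26 oz
dried cranberries: (2 cup + 13 tbsp = 2.8125 cup) × 7/3 × 140 g/cup ≈ 919 g
mashed banana: 40 g × 7/3 ÷ 28.35 g/oz ≈ 3 oz
sliced almonds: (2 tbsp + 1 tsp = 7/3 tbsp) × 7/3 ÷ 16 tbsp/cup × 108 g/cup ≈ 37 g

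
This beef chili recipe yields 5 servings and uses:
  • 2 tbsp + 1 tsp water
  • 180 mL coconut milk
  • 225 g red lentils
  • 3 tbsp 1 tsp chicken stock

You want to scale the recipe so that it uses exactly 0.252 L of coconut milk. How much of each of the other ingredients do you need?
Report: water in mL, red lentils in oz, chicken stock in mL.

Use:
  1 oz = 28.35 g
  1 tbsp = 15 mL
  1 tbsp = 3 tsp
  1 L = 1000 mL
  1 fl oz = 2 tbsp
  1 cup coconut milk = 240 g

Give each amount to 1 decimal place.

The original recipe has 0.18 L of coconut milk, so the scaling factor is 0.252 ÷ 0.18 = 7/5 = 1.4.
water: (2 tbsp + 1 tsp = 7/3 tbsp) × 7/5 × 15 mL/tbsp = 49.0 mL
red lentils: 225 g × 7/5 ÷ 28.35 g/oz ≈ 11.1 oz
chicken stock: (3 tbsp + 1 tsp = 10/3 tbsp) × 7/5 × 15 mL/tbsp = 70.0 mL

water: 49.0 mL; red lentils: 11.1 oz; chicken stock: 70.0 mL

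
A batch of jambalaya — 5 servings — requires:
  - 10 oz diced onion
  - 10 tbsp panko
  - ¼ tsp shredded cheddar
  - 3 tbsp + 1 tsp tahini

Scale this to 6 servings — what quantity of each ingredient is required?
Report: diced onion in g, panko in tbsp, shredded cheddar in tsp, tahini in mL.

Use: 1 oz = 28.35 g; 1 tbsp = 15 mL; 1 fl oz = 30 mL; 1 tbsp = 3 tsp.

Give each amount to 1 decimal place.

diced onion: 340.2 g; panko: 12.0 tbsp; shredded cheddar: 0.3 tsp; tahini: 60.0 mL

Scaling factor: 6/5 = 1.2.
diced onion: 10 oz × 6/5 × 28.35 g/oz = 340.2 g
panko: 10 tbsp × 6/5 = 12.0 tbsp
shredded cheddar: 0.25 tsp × 6/5 = 0.3 tsp
tahini: (3 tbsp + 1 tsp = 10/3 tbsp) × 6/5 × 15 mL/tbsp = 60.0 mL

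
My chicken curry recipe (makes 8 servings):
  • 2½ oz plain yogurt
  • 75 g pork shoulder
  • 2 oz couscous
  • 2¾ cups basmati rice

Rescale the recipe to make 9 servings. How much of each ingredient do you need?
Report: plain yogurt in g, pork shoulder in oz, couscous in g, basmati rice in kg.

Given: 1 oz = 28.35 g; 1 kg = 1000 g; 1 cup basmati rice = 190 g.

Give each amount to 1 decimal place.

Scaling factor: 9/8 = 1.125.
plain yogurt: 2.5 oz × 9/8 × 28.35 g/oz ≈ 79.7 g
pork shoulder: 75 g × 9/8 ÷ 28.35 g/oz ≈ 3.0 oz
couscous: 2 oz × 9/8 × 28.35 g/oz ≈ 63.8 g
basmati rice: 2.75 cup × 9/8 × 190 g/cup ÷ 1000 g/kg ≈ 0.6 kg

plain yogurt: 79.7 g; pork shoulder: 3.0 oz; couscous: 63.8 g; basmati rice: 0.6 kg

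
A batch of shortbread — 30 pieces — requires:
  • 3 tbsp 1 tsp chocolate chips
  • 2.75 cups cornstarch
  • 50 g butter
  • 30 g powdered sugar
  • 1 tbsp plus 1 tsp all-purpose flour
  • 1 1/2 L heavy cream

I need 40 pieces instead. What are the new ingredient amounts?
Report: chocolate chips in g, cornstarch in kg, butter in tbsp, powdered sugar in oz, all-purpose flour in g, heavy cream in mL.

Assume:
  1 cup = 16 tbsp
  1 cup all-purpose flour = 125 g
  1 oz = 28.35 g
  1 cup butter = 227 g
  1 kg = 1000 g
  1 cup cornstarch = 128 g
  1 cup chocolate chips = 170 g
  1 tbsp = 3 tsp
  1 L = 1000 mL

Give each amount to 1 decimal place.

Scaling factor: 40/30 = 4/3.
chocolate chips: (3 tbsp + 1 tsp = 10/3 tbsp) × 4/3 ÷ 16 tbsp/cup × 170 g/cup ≈ 47.2 g
cornstarch: 2.75 cup × 4/3 × 128 g/cup ÷ 1000 g/kg ≈ 0.5 kg
butter: 50 g × 4/3 ÷ 227 g/cup × 16 tbsp/cup ≈ 4.7 tbsp
powdered sugar: 30 g × 4/3 ÷ 28.35 g/oz ≈ 1.4 oz
all-purpose flour: (1 tbsp + 1 tsp = 4/3 tbsp) × 4/3 ÷ 16 tbsp/cup × 125 g/cup ≈ 13.9 g
heavy cream: 1.5 L × 4/3 × 1000 mL/L = 2000.0 mL

chocolate chips: 47.2 g; cornstarch: 0.5 kg; butter: 4.7 tbsp; powdered sugar: 1.4 oz; all-purpose flour: 13.9 g; heavy cream: 2000.0 mL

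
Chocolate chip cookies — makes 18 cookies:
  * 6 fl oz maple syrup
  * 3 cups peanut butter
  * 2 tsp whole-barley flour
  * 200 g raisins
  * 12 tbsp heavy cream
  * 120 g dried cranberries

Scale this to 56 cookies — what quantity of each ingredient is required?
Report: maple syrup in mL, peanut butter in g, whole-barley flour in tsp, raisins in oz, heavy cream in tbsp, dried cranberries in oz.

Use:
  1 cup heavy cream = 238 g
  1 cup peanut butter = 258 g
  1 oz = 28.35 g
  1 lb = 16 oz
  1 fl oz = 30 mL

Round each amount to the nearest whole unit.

Scaling factor: 56/18 = 28/9.
maple syrup: 6 fl oz × 28/9 × 30 mL/fl oz = 560 mL
peanut butter: 3 cup × 28/9 × 258 g/cup = 2408 g
whole-barley flour: 2 tsp × 28/9 ≈ 6 tsp
raisins: 200 g × 28/9 ÷ 28.35 g/oz ≈ 22 oz
heavy cream: 12 tbsp × 28/9 ≈ 37 tbsp
dried cranberries: 120 g × 28/9 ÷ 28.35 g/oz ≈ 13 oz

maple syrup: 560 mL; peanut butter: 2408 g; whole-barley flour: 6 tsp; raisins: 22 oz; heavy cream: 37 tbsp; dried cranberries: 13 oz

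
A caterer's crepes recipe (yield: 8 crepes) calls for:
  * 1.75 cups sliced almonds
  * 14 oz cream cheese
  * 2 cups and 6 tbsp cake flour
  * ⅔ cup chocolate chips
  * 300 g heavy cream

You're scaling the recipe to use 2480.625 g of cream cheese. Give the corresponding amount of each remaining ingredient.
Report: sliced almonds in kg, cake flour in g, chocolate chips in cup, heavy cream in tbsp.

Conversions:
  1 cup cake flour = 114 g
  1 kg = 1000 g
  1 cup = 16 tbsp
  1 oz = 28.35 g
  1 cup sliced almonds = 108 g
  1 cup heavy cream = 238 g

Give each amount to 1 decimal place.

The original recipe has 396.9 g of cream cheese, so the scaling factor is 2480.625 ÷ 396.9 = 25/4 = 6.25.
sliced almonds: 1.75 cup × 25/4 × 108 g/cup ÷ 1000 g/kg ≈ 1.2 kg
cake flour: (2 cup + 6 tbsp = 2.375 cup) × 25/4 × 114 g/cup ≈ 1692.2 g
chocolate chips: 2/3 cup × 25/4 ≈ 4.2 cup
heavy cream: 300 g × 25/4 ÷ 238 g/cup × 16 tbsp/cup ≈ 126.1 tbsp

sliced almonds: 1.2 kg; cake flour: 1692.2 g; chocolate chips: 4.2 cup; heavy cream: 126.1 tbsp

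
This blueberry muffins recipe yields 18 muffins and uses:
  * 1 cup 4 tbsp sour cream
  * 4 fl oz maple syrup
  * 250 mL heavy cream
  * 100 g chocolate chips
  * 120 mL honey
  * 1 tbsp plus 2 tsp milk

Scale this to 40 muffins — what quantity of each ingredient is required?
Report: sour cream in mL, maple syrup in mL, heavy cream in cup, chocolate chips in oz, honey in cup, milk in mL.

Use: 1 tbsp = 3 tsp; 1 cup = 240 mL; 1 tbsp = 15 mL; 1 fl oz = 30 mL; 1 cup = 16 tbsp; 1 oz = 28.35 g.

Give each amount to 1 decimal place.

sour cream: 666.7 mL; maple syrup: 266.7 mL; heavy cream: 2.3 cup; chocolate chips: 7.8 oz; honey: 1.1 cup; milk: 55.6 mL

Scaling factor: 40/18 = 20/9.
sour cream: (1 cup + 4 tbsp = 1.25 cup) × 20/9 × 240 mL/cup ≈ 666.7 mL
maple syrup: 4 fl oz × 20/9 × 30 mL/fl oz ≈ 266.7 mL
heavy cream: 250 mL × 20/9 ÷ 240 mL/cup ≈ 2.3 cup
chocolate chips: 100 g × 20/9 ÷ 28.35 g/oz ≈ 7.8 oz
honey: 120 mL × 20/9 ÷ 240 mL/cup ≈ 1.1 cup
milk: (1 tbsp + 2 tsp = 5/3 tbsp) × 20/9 × 15 mL/tbsp ≈ 55.6 mL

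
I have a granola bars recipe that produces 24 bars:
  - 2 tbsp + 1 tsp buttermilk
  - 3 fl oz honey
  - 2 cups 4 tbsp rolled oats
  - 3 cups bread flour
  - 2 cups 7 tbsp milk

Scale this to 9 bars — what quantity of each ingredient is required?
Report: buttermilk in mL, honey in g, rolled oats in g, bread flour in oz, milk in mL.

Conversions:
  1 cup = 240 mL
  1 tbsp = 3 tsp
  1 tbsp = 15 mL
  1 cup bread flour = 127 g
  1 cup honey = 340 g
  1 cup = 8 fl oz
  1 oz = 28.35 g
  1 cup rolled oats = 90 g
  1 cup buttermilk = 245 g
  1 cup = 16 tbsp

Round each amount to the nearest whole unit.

buttermilk: 13 mL; honey: 48 g; rolled oats: 76 g; bread flour: 5 oz; milk: 219 mL

Scaling factor: 9/24 = 3/8 = 0.375.
buttermilk: (2 tbsp + 1 tsp = 7/3 tbsp) × 3/8 × 15 mL/tbsp ≈ 13 mL
honey: 3 fl oz × 3/8 ÷ 8 fl oz/cup × 340 g/cup ≈ 48 g
rolled oats: (2 cup + 4 tbsp = 2.25 cup) × 3/8 × 90 g/cup ≈ 76 g
bread flour: 3 cup × 3/8 × 127 g/cup ÷ 28.35 g/oz ≈ 5 oz
milk: (2 cup + 7 tbsp = 2.4375 cup) × 3/8 × 240 mL/cup ≈ 219 mL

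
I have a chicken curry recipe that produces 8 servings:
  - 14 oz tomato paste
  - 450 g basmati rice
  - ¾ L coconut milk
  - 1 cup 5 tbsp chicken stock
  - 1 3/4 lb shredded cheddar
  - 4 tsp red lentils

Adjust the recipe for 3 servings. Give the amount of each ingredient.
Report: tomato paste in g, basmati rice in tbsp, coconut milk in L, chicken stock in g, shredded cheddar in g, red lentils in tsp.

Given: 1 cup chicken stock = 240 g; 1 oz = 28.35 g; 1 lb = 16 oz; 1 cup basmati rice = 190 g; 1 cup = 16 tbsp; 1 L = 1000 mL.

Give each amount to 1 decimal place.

Scaling factor: 3/8 = 0.375.
tomato paste: 14 oz × 3/8 × 28.35 g/oz ≈ 148.8 g
basmati rice: 450 g × 3/8 ÷ 190 g/cup × 16 tbsp/cup ≈ 14.2 tbsp
coconut milk: 0.75 L × 3/8 ≈ 0.3 L
chicken stock: (1 cup + 5 tbsp = 1.3125 cup) × 3/8 × 240 g/cup ≈ 118.1 g
shredded cheddar: 1.75 lb × 3/8 × 16 oz/lb × 28.35 g/oz ≈ 297.7 g
red lentils: 4 tsp × 3/8 = 1.5 tsp

tomato paste: 148.8 g; basmati rice: 14.2 tbsp; coconut milk: 0.3 L; chicken stock: 118.1 g; shredded cheddar: 297.7 g; red lentils: 1.5 tsp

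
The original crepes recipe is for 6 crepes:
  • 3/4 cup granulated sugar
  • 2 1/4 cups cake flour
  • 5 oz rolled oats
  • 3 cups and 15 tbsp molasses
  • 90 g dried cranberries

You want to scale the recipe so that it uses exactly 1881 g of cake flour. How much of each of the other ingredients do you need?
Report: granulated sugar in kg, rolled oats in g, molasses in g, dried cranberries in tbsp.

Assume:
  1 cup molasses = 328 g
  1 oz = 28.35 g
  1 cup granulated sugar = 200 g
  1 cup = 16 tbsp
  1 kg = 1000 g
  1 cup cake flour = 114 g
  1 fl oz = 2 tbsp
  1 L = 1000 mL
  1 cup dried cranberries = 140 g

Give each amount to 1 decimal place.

granulated sugar: 1.1 kg; rolled oats: 1039.5 g; molasses: 9471.0 g; dried cranberries: 75.4 tbsp

The original recipe has 256.5 g of cake flour, so the scaling factor is 1881 ÷ 256.5 = 22/3.
granulated sugar: 0.75 cup × 22/3 × 200 g/cup ÷ 1000 g/kg = 1.1 kg
rolled oats: 5 oz × 22/3 × 28.35 g/oz = 1039.5 g
molasses: (3 cup + 15 tbsp = 3.9375 cup) × 22/3 × 328 g/cup = 9471.0 g
dried cranberries: 90 g × 22/3 ÷ 140 g/cup × 16 tbsp/cup ≈ 75.4 tbsp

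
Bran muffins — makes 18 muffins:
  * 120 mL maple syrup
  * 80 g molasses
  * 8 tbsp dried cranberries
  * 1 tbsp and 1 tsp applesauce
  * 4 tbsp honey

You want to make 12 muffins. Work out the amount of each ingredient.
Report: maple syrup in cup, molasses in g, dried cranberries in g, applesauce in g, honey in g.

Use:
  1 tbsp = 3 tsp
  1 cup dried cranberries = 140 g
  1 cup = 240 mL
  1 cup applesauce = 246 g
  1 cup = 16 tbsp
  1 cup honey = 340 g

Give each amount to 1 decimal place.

Scaling factor: 12/18 = 2/3.
maple syrup: 120 mL × 2/3 ÷ 240 mL/cup ≈ 0.3 cup
molasses: 80 g × 2/3 ≈ 53.3 g
dried cranberries: 8 tbsp × 2/3 ÷ 16 tbsp/cup × 140 g/cup ≈ 46.7 g
applesauce: (1 tbsp + 1 tsp = 4/3 tbsp) × 2/3 ÷ 16 tbsp/cup × 246 g/cup ≈ 13.7 g
honey: 4 tbsp × 2/3 ÷ 16 tbsp/cup × 340 g/cup ≈ 56.7 g

maple syrup: 0.3 cup; molasses: 53.3 g; dried cranberries: 46.7 g; applesauce: 13.7 g; honey: 56.7 g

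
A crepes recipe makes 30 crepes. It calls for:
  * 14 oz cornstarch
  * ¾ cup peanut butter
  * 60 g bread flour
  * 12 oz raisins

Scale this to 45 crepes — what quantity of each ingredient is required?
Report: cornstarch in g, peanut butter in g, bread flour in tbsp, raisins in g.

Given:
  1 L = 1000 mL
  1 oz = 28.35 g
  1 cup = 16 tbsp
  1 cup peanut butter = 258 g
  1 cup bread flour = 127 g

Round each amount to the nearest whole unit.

Scaling factor: 45/30 = 3/2 = 1.5.
cornstarch: 14 oz × 3/2 × 28.35 g/oz ≈ 595 g
peanut butter: 0.75 cup × 3/2 × 258 g/cup ≈ 290 g
bread flour: 60 g × 3/2 ÷ 127 g/cup × 16 tbsp/cup ≈ 11 tbsp
raisins: 12 oz × 3/2 × 28.35 g/oz ≈ 510 g

cornstarch: 595 g; peanut butter: 290 g; bread flour: 11 tbsp; raisins: 510 g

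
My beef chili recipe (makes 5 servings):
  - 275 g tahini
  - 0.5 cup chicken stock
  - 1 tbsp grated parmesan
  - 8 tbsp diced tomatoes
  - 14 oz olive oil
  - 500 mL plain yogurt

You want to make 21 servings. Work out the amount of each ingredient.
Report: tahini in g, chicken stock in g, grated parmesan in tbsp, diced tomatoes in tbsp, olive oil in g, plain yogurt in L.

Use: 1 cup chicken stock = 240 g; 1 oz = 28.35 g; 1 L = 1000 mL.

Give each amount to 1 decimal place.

tahini: 1155.0 g; chicken stock: 504.0 g; grated parmesan: 4.2 tbsp; diced tomatoes: 33.6 tbsp; olive oil: 1667.0 g; plain yogurt: 2.1 L

Scaling factor: 21/5 = 4.2.
tahini: 275 g × 21/5 = 1155.0 g
chicken stock: 0.5 cup × 21/5 × 240 g/cup = 504.0 g
grated parmesan: 1 tbsp × 21/5 = 4.2 tbsp
diced tomatoes: 8 tbsp × 21/5 = 33.6 tbsp
olive oil: 14 oz × 21/5 × 28.35 g/oz ≈ 1667.0 g
plain yogurt: 500 mL × 21/5 ÷ 1000 mL/L = 2.1 L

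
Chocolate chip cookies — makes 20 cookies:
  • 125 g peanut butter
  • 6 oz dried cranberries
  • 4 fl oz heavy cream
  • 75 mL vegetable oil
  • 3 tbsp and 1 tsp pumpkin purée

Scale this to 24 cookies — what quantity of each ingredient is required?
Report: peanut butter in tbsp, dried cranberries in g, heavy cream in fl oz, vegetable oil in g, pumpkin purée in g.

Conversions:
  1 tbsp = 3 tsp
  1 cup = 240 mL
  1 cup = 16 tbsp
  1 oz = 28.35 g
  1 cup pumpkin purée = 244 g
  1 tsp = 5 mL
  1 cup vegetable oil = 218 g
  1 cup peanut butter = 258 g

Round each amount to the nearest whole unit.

peanut butter: 9 tbsp; dried cranberries: 204 g; heavy cream: 5 fl oz; vegetable oil: 82 g; pumpkin purée: 61 g

Scaling factor: 24/20 = 6/5 = 1.2.
peanut butter: 125 g × 6/5 ÷ 258 g/cup × 16 tbsp/cup ≈ 9 tbsp
dried cranberries: 6 oz × 6/5 × 28.35 g/oz ≈ 204 g
heavy cream: 4 fl oz × 6/5 ≈ 5 fl oz
vegetable oil: 75 mL × 6/5 ÷ 240 mL/cup × 218 g/cup ≈ 82 g
pumpkin purée: (3 tbsp + 1 tsp = 10/3 tbsp) × 6/5 ÷ 16 tbsp/cup × 244 g/cup = 61 g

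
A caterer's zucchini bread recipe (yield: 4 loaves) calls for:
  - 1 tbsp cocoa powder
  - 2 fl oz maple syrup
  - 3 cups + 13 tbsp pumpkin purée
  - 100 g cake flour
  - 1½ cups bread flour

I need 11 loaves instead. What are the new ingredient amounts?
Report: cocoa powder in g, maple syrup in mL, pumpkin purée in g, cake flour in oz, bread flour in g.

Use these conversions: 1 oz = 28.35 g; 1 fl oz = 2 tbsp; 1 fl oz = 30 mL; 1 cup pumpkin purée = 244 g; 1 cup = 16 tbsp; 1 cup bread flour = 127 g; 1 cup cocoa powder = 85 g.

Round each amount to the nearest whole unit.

Scaling factor: 11/4 = 2.75.
cocoa powder: 1 tbsp × 11/4 ÷ 16 tbsp/cup × 85 g/cup ≈ 15 g
maple syrup: 2 fl oz × 11/4 × 30 mL/fl oz = 165 mL
pumpkin purée: (3 cup + 13 tbsp = 3.8125 cup) × 11/4 × 244 g/cup ≈ 2558 g
cake flour: 100 g × 11/4 ÷ 28.35 g/oz ≈ 10 oz
bread flour: 1.5 cup × 11/4 × 127 g/cup ≈ 524 g

cocoa powder: 15 g; maple syrup: 165 mL; pumpkin purée: 2558 g; cake flour: 10 oz; bread flour: 524 g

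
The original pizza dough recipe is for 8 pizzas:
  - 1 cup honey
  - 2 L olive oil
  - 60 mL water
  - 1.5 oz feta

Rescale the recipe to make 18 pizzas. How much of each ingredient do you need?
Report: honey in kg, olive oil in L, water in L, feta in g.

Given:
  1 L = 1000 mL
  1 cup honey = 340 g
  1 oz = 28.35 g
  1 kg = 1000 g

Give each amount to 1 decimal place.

Scaling factor: 18/8 = 9/4 = 2.25.
honey: 1 cup × 9/4 × 340 g/cup ÷ 1000 g/kg ≈ 0.8 kg
olive oil: 2 L × 9/4 = 4.5 L
water: 60 mL × 9/4 ÷ 1000 mL/L ≈ 0.1 L
feta: 1.5 oz × 9/4 × 28.35 g/oz ≈ 95.7 g

honey: 0.8 kg; olive oil: 4.5 L; water: 0.1 L; feta: 95.7 g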